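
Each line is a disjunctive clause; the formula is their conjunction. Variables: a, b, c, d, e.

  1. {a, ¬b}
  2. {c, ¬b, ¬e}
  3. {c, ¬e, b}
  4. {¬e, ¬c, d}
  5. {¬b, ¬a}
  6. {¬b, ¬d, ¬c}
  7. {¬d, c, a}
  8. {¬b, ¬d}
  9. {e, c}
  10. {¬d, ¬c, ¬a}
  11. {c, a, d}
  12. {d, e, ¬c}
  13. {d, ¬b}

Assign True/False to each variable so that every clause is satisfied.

a=F, b=F, c=T, d=T, e=T

Branch on a: take a = False.
  then b is forced to False.
The remaining clauses are satisfied by c = True, d = True, e = True.
Every clause has at least one true literal under this assignment.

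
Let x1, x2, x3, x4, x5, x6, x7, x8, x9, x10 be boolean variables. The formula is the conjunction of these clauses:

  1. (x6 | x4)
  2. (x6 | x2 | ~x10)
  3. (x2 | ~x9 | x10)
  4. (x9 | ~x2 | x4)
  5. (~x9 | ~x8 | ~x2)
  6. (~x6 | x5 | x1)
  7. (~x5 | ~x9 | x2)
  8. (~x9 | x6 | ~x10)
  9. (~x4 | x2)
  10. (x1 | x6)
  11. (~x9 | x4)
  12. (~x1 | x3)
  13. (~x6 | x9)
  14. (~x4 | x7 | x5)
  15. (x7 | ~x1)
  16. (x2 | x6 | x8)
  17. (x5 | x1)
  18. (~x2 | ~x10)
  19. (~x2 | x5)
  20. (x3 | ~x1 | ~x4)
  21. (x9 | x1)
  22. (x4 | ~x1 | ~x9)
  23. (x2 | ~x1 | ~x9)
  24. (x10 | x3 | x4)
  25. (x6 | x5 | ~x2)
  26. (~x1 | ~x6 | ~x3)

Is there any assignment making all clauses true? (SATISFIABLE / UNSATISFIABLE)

x7 occurs only positively in the remaining clauses — set x7 = True.
Branch on x1: take x1 = False.
  then x6 is forced to True.
  then x5 is forced to True.
  then x9 is forced to True.
  then x2 is forced to True.
  then x8 is forced to False.
  then x4 is forced to True.
  then x10 is forced to False.
x3 is now unconstrained; take x3 = True.
Every clause has at least one true literal under this assignment.
So x1 = 0  x2 = 1  x3 = 1  x4 = 1  x5 = 1  x6 = 1  x7 = 1  x8 = 0  x9 = 1  x10 = 0 is a satisfying assignment.

SATISFIABLE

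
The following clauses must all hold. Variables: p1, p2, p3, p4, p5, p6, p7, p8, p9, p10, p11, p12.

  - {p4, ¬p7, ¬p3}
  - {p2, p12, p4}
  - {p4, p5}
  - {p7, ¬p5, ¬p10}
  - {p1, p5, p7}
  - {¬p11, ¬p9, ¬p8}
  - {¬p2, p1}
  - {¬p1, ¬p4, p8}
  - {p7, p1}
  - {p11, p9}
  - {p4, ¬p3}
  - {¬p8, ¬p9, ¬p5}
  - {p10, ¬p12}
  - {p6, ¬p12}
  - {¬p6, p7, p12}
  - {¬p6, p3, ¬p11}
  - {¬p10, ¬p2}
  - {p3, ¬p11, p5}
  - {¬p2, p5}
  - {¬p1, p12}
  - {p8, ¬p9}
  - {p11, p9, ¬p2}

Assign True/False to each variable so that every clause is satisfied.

Try p1 = False.
  then p2 is forced to False.
  then p7 is forced to True.
Try p3 = True.
  then p4 is forced to True.
Set p5 = True and propagate.
For the remaining variables, p6 = False, p8 = True, p9 = False, p10 = True, p11 = True, p12 = False works.

p1=F, p2=F, p3=T, p4=T, p5=T, p6=F, p7=T, p8=T, p9=F, p10=T, p11=T, p12=F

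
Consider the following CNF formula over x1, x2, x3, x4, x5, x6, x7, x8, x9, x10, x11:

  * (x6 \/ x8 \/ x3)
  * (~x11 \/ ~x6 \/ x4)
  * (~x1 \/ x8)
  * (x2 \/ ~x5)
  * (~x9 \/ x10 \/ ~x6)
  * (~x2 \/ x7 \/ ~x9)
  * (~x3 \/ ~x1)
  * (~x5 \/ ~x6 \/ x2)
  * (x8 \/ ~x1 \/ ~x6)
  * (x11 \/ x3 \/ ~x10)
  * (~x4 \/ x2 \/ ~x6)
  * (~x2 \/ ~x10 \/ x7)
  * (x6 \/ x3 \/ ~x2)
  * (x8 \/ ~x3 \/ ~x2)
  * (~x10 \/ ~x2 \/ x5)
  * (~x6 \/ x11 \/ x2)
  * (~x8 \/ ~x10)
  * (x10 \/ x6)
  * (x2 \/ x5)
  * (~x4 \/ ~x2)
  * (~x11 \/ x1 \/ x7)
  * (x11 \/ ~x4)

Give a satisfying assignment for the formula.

x1=T, x2=T, x3=F, x4=F, x5=F, x6=T, x7=T, x8=T, x9=F, x10=F, x11=F

Pure literal: x7 appears only positively; assign x7 = True.
Pure literal: x9 appears only negated; assign x9 = False.
Set x1 = True and propagate.
  then x8 is forced to True.
  then x3 is forced to False.
  then x10 is forced to False.
  then x6 is forced to True.
Try x2 = True.
  then x4 is forced to False.
  then x11 is forced to False.
x5 is now unconstrained; take x5 = False.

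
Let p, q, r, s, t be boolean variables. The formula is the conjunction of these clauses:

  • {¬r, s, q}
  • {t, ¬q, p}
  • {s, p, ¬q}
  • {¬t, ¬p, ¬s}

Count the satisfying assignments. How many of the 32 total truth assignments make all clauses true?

Split on p, then q.
  p=1, q=1: r free; 3 ways for (s,t) × 2^1 = 6.
  p=1, q=0: remaining (r,s,t) ∈ {(0,0,0); (0,0,1); (0,1,0); (1,1,0)} — 4.
  p=0, q=1: remaining (r,s,t) ∈ {(0,1,1); (1,1,1)} — 2.
  p=0, q=0: t free; 3 ways for (r,s) × 2^1 = 6.
Total: 6 + 4 + 2 + 6 = 18.

18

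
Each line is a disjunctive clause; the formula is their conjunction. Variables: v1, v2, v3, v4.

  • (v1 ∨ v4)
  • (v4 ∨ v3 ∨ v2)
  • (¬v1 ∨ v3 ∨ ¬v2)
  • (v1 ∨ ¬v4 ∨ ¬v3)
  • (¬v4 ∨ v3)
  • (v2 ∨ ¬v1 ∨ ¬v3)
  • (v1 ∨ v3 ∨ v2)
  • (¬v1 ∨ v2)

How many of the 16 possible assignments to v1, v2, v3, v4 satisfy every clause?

The models are:
  v1=1 v2=1 v3=1 v4=0
  v1=1 v2=1 v3=1 v4=1
That's 2 in total.

2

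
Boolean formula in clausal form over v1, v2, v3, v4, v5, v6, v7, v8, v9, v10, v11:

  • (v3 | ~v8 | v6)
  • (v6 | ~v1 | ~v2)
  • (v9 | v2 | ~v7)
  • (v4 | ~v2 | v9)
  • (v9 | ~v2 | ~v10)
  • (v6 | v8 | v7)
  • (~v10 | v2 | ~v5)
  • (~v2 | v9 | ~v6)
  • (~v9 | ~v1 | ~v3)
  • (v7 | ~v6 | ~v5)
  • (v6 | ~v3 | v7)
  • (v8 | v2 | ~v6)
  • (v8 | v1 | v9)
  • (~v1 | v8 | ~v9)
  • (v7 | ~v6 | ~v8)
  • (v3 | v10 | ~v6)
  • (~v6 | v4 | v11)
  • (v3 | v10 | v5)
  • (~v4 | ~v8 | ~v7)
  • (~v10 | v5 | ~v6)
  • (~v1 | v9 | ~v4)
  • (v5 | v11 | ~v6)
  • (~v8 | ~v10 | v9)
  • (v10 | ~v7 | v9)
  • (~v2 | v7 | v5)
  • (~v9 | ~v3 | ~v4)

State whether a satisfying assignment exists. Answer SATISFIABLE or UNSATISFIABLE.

Pure literal: v11 appears only positively; assign v11 = True.
Branch on v1: take v1 = False.
The remaining clauses are satisfied by v2 = True, v3 = False, v4 = False, v5 = True, v6 = True, v7 = True, v8 = True, v9 = True, v10 = True.
So v1 = 0, v2 = 1, v3 = 0, v4 = 0, v5 = 1, v6 = 1, v7 = 1, v8 = 1, v9 = 1, v10 = 1, v11 = 1 is a satisfying assignment.

SATISFIABLE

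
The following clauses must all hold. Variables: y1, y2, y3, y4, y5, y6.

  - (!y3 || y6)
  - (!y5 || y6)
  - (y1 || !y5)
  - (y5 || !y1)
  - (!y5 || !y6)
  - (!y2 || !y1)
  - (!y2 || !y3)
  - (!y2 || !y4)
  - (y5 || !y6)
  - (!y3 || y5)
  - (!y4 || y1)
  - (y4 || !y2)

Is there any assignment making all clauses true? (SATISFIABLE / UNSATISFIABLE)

Pure literal: y2 appears only negated; assign y2 = False.
y3 occurs only negated in the remaining clauses — set y3 = False.
Set y1 = False and propagate.
  then y5 is forced to False.
  then y6 is forced to False.
  then y4 is forced to False.
So y1 = False, y2 = False, y3 = False, y4 = False, y5 = False, y6 = False is a satisfying assignment.

SATISFIABLE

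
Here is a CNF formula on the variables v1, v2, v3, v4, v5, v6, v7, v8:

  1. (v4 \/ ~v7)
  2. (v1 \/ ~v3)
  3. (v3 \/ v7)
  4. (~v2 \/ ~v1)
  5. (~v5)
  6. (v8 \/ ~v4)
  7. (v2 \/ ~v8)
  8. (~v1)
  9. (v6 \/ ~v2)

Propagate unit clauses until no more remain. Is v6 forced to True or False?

True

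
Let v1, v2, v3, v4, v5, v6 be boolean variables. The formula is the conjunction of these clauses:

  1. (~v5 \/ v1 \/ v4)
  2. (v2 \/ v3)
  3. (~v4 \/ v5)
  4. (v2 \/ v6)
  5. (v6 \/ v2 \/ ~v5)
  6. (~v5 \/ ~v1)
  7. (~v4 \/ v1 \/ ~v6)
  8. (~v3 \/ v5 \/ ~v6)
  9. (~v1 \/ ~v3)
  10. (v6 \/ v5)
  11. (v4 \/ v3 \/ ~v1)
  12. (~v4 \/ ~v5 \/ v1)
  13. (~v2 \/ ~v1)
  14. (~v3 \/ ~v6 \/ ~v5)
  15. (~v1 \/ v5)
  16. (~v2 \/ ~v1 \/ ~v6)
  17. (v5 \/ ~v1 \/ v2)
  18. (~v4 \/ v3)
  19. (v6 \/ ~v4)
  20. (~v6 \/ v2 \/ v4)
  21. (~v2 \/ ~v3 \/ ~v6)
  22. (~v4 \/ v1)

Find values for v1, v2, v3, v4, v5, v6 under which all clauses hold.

Try v1 = False.
  then v4 is forced to False.
  then v5 is forced to False.
  then v6 is forced to True.
  then v3 is forced to False.
  then v2 is forced to True.

v1=False, v2=True, v3=False, v4=False, v5=False, v6=True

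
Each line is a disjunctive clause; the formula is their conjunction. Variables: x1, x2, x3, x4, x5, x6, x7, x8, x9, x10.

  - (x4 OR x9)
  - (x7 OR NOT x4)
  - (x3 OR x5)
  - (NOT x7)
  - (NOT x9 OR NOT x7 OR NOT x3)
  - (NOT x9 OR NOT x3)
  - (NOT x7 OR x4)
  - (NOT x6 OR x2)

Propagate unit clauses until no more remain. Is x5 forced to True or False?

(NOT x7) stands alone — x7 = False.
(NOT x4 OR x7) with x7 = False leaves only NOT x4, so x4 = False.
(x4 OR x9): since x4 = False, the clause reduces to (x9). x9 = True.
(NOT x9 OR NOT x3): since x9 = True, the clause reduces to (NOT x3). x3 = False.
From (x3 OR x5) and x3 = False: x5 = True.

True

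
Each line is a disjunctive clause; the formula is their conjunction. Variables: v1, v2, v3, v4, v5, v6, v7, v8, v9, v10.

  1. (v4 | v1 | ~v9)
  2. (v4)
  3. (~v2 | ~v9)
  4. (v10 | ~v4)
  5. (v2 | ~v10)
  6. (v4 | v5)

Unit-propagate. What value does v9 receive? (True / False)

False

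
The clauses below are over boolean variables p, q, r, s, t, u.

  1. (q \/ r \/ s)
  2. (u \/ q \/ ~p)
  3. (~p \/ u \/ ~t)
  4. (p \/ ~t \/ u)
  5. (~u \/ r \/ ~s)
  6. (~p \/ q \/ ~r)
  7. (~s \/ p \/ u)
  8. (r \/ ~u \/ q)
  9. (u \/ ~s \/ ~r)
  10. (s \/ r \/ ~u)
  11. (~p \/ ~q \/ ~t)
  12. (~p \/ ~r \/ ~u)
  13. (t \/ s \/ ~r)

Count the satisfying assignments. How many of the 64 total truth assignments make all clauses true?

9

Case analysis on u and r:
  u=1, r=1: q free; 3 ways for (p,s,t) × 2^1 = 6.
  u=1, r=0: a clause becomes empty — 0.
  u=0, r=1: a clause becomes empty — 0.
  u=0, r=0: remaining (p,q,s,t) ∈ {(0,1,0,0); (1,1,0,0); (1,1,1,0)} — 3.
Total: 6 + 0 + 0 + 3 = 9.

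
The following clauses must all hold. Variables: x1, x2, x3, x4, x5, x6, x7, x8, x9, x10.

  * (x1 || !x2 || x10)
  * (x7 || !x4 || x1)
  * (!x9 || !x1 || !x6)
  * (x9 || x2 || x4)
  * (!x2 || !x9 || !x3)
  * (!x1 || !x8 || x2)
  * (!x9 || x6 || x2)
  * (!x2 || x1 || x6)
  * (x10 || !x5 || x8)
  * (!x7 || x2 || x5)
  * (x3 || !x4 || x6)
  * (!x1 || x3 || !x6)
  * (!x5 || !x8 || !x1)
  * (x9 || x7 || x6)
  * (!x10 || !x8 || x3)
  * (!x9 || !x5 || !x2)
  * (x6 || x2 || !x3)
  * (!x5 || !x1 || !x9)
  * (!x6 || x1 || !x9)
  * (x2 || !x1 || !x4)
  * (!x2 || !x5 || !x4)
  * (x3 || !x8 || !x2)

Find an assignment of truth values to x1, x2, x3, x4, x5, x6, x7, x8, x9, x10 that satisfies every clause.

x1 = T  x2 = T  x3 = T  x4 = T  x5 = F  x6 = T  x7 = T  x8 = F  x9 = F  x10 = T

Check each clause:
  1. (x10 || !x2 || x1) — x1 is true.
  2. (x7 || x1 || !x4) — x1 is true.
  3. (!x1 || !x9 || !x6) — !x9 is true.
  4. (x2 || x9 || x4) — x2 is true.
  5. (!x9 || !x3 || !x2) — !x9 is true.
  6. (!x8 || !x1 || x2) — !x8 is true.
  7. (x6 || !x9 || x2) — x2 is true.
  8. (!x2 || x1 || x6) — x1 is true.
  9. (x8 || !x5 || x10) — x10 is true.
  10. (!x7 || x5 || x2) — x2 is true.
  11. (!x4 || x3 || x6) — x3 is true.
  12. (x3 || !x1 || !x6) — x3 is true.
  13. (!x8 || !x1 || !x5) — !x8 is true.
  14. (x7 || x6 || x9) — x6 is true.
  15. (!x8 || x3 || !x10) — !x8 is true.
  16. (!x2 || !x5 || !x9) — !x5 is true.
  17. (x6 || !x3 || x2) — x2 is true.
  18. (!x1 || !x9 || !x5) — !x5 is true.
  19. (x1 || !x9 || !x6) — x1 is true.
  20. (!x1 || x2 || !x4) — x2 is true.
  21. (!x4 || !x2 || !x5) — !x5 is true.
  22. (x3 || !x2 || !x8) — !x8 is true.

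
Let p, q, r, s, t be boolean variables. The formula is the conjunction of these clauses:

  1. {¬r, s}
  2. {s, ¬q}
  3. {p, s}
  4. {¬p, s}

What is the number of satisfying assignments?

Case analysis on s and p:
  s=1, p=1: q, r, t free → 2^3 = 8.
  s=1, p=0: q, r, t free → 2^3 = 8.
  s=0, p=1: a clause becomes empty — 0.
  s=0, p=0: a clause becomes empty — 0.
Total: 8 + 8 + 0 + 0 = 16.

16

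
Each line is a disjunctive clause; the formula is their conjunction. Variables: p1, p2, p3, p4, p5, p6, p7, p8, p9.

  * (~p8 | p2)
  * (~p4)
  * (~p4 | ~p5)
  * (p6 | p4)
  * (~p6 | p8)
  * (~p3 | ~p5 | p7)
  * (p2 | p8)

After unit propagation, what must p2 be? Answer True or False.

(~p4) is a unit clause: p4 = False.
In (p6 | p4), p4 is now false; p6 must hold, so p6 = True.
In (~p6 | p8), ~p6 is now false; p8 must hold, so p8 = True.
From (~p8 | p2) and p8 = True: p2 = True.

True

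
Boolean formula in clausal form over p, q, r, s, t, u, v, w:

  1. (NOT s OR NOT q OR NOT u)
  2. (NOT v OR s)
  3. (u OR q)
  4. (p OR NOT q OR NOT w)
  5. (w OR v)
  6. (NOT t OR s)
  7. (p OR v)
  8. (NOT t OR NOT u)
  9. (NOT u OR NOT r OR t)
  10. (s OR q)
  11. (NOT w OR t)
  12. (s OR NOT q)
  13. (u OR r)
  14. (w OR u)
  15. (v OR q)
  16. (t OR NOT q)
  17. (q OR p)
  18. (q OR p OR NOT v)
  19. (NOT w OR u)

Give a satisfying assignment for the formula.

p=True, q=False, r=False, s=True, t=False, u=True, v=True, w=False

p occurs only positively in the remaining clauses — set p = True.
Branch on q: take q = False.
  then u is forced to True.
  then t is forced to False.
  then r is forced to False.
  then s is forced to True.
  then w is forced to False.
  then v is forced to True.
Check each clause:
  1. (NOT u OR NOT s OR NOT q) — NOT q is true.
  2. (NOT v OR s) — s is true.
  3. (u OR q) — u is true.
  4. (p OR NOT q OR NOT w) — NOT w is true.
  5. (w OR v) — v is true.
  6. (NOT t OR s) — NOT t is true.
  7. (v OR p) — p is true.
  8. (NOT t OR NOT u) — NOT t is true.
  9. (NOT r OR NOT u OR t) — NOT r is true.
  10. (q OR s) — s is true.
  11. (t OR NOT w) — NOT w is true.
  12. (s OR NOT q) — s is true.
  13. (u OR r) — u is true.
  14. (u OR w) — u is true.
  15. (v OR q) — v is true.
  16. (t OR NOT q) — NOT q is true.
  17. (p OR q) — p is true.
  18. (p OR q OR NOT v) — p is true.
  19. (u OR NOT w) — NOT w is true.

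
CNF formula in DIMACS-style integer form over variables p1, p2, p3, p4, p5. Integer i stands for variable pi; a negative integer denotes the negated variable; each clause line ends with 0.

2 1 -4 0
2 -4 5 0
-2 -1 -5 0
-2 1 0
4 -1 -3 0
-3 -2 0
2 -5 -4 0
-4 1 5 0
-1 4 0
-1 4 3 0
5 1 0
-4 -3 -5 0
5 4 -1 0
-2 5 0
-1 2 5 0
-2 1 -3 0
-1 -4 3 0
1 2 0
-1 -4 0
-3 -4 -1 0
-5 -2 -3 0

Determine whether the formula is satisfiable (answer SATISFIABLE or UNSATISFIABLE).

p1 = True:
  propagation gives p4=True; an empty clause results — contradiction.
p1 = False:
  propagation gives p2=False; an empty clause results — contradiction.
Every branch closes, so no satisfying assignment exists.

UNSATISFIABLE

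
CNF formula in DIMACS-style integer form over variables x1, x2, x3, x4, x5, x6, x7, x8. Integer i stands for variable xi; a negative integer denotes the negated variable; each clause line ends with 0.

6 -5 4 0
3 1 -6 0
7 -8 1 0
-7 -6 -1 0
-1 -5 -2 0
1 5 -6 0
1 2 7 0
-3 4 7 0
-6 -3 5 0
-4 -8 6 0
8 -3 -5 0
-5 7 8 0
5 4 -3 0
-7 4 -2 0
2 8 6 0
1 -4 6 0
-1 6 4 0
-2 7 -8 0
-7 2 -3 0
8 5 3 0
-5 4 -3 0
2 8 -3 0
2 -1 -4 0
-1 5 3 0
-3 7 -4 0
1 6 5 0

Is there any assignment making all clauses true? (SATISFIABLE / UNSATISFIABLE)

SATISFIABLE

Set x1 = False and propagate.
Try x2 = True.
Set x3 = True and propagate.
The remaining clauses are satisfied by x4 = True, x5 = True, x6 = True, x7 = True, x8 = True.
Every clause has at least one true literal under this assignment.
So x1=F  x2=T  x3=T  x4=T  x5=T  x6=T  x7=T  x8=T is a satisfying assignment.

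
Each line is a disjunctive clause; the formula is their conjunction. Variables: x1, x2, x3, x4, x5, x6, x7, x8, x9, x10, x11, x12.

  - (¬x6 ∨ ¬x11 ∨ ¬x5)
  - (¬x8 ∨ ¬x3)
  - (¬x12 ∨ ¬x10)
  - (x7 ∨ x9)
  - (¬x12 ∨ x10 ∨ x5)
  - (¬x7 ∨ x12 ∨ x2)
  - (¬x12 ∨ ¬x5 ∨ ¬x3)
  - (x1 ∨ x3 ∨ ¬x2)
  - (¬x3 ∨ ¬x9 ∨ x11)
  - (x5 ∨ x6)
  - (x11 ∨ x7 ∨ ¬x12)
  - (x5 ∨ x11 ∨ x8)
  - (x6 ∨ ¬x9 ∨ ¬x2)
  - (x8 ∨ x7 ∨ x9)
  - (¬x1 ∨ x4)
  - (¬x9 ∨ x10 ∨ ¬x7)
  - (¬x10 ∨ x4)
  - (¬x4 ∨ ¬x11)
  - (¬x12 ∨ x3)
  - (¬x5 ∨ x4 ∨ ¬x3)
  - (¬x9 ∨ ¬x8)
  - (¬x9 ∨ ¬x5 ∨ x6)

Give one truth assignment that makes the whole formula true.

x1 = True, x2 = True, x3 = False, x4 = True, x5 = True, x6 = True, x7 = True, x8 = True, x9 = False, x10 = False, x11 = False, x12 = False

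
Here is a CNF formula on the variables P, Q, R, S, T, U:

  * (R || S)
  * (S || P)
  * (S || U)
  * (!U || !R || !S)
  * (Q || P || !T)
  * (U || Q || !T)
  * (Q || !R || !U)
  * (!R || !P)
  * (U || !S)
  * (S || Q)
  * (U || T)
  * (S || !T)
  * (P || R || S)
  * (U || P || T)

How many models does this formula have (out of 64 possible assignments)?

7

The models are:
  P=F Q=F R=F S=T T=F U=T
  P=F Q=T R=F S=T T=F U=T
  P=F Q=T R=F S=T T=T U=T
  P=T Q=F R=F S=T T=F U=T
  P=T Q=F R=F S=T T=T U=T
  P=T Q=T R=F S=T T=F U=T
  P=T Q=T R=F S=T T=T U=T
Count: 7.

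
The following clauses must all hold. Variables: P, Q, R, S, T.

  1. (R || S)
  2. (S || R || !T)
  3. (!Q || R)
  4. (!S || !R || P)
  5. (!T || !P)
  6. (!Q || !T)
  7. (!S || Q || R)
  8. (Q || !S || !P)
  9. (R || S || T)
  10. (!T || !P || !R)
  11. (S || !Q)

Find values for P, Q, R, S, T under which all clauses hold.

P=1  Q=1  R=1  S=1  T=0

Try P = True.
  then T is forced to False.
Try Q = True.
  then R is forced to True.
  then S is forced to True.
Every clause has at least one true literal under this assignment.
Check each clause:
  1. (S || R) — R is true.
  2. (R || !T || S) — R is true.
  3. (!Q || R) — R is true.
  4. (!R || !S || P) — P is true.
  5. (!P || !T) — !T is true.
  6. (!T || !Q) — !T is true.
  7. (Q || !S || R) — Q is true.
  8. (!P || !S || Q) — Q is true.
  9. (T || R || S) — R is true.
  10. (!T || !P || !R) — !T is true.
  11. (S || !Q) — S is true.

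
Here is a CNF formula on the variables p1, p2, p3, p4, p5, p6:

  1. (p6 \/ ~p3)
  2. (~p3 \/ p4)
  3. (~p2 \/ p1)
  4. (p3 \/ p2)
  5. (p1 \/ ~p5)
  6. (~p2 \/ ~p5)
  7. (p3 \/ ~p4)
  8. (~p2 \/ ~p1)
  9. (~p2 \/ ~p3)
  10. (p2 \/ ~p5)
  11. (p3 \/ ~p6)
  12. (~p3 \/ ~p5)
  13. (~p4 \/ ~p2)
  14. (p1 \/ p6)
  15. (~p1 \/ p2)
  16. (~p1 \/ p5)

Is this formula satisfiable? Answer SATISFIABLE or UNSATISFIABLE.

SATISFIABLE

Set p1 = False and propagate.
  then p2 is forced to False.
  then p3 is forced to True.
  then p6 is forced to True.
  then p4 is forced to True.
  then p5 is forced to False.
Every clause has at least one true literal under this assignment.
So p1=False, p2=False, p3=True, p4=True, p5=False, p6=True is a satisfying assignment.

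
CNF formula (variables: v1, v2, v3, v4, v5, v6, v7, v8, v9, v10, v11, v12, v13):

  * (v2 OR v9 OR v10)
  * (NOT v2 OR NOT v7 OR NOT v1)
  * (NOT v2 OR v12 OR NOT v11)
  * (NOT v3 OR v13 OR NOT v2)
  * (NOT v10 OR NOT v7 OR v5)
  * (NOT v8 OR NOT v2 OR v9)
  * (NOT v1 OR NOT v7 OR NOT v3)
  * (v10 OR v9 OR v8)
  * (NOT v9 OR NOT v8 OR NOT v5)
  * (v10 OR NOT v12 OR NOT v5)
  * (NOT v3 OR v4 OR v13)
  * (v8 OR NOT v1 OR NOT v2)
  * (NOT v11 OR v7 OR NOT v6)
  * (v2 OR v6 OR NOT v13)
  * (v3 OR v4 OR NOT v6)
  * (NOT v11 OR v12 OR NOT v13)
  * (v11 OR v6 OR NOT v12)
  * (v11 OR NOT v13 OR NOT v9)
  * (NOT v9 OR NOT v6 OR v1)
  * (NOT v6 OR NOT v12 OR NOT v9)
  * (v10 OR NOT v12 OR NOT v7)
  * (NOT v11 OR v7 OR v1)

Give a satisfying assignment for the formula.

v1=F  v2=T  v3=F  v4=T  v5=F  v6=T  v7=F  v8=F  v9=F  v10=T  v11=F  v12=T  v13=T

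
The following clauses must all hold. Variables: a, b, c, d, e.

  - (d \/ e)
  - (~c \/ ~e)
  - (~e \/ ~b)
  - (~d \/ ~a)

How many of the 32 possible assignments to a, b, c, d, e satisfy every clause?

7

The models are:
  a=0 b=0 c=0 d=0 e=1
  a=0 b=0 c=0 d=1 e=0
  a=0 b=0 c=0 d=1 e=1
  a=0 b=0 c=1 d=1 e=0
  a=0 b=1 c=0 d=1 e=0
  a=0 b=1 c=1 d=1 e=0
  a=1 b=0 c=0 d=0 e=1
Count: 7.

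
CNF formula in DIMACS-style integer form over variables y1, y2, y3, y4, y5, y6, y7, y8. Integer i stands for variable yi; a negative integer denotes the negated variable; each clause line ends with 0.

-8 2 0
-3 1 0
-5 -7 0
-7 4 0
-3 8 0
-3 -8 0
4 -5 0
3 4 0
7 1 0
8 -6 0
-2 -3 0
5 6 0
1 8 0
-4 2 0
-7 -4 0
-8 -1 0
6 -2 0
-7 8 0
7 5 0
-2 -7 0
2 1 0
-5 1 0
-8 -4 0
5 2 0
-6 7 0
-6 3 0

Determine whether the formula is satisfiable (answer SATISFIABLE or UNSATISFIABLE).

y7 = True:
  propagation gives y5=False, y4=True; an empty clause results — contradiction.
y7 = False:
  propagation gives y1=True, y8=False, y3=False, y4=True; an empty clause results — contradiction.
Every branch closes, so no satisfying assignment exists.

UNSATISFIABLE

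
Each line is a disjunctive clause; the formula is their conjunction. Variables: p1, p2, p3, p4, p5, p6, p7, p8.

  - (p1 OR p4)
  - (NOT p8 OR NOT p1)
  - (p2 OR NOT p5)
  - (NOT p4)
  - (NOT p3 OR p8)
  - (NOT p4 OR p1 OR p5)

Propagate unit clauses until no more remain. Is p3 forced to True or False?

Unit clause (NOT p4) sets p4 = False.
In (p4 OR p1), p4 is now false; p1 must hold, so p1 = True.
In (NOT p8 OR NOT p1), NOT p1 is now false; NOT p8 must hold, so p8 = False.
(p8 OR NOT p3) with p8 = False leaves only NOT p3, so p3 = False.

False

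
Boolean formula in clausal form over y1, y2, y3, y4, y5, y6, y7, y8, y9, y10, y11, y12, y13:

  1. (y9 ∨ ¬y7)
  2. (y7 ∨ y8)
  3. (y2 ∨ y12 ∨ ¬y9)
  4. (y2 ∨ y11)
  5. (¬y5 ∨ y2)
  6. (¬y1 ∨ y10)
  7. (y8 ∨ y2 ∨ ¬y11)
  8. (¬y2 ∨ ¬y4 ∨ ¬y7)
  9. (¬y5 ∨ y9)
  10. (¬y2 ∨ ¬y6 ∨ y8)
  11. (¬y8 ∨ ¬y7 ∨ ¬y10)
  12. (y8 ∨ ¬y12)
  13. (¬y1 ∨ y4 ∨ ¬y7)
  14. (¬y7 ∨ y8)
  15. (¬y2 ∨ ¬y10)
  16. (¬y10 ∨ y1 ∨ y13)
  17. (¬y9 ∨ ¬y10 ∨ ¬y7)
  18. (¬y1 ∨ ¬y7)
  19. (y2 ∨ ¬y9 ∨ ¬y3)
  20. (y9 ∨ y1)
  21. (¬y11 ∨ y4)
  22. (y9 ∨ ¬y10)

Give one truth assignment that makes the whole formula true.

y1=False, y2=True, y3=True, y4=True, y5=False, y6=False, y7=False, y8=True, y9=True, y10=False, y11=True, y12=True, y13=False

Check each clause:
  1. (y9 ∨ ¬y7) — ¬y7 is true.
  2. (y8 ∨ y7) — y8 is true.
  3. (y2 ∨ y12 ∨ ¬y9) — y2 is true.
  4. (y2 ∨ y11) — y2 is true.
  5. (¬y5 ∨ y2) — y2 is true.
  6. (¬y1 ∨ y10) — ¬y1 is true.
  7. (y2 ∨ ¬y11 ∨ y8) — y8 is true.
  8. (¬y7 ∨ ¬y2 ∨ ¬y4) — ¬y7 is true.
  9. (y9 ∨ ¬y5) — y9 is true.
  10. (¬y2 ∨ ¬y6 ∨ y8) — y8 is true.
  11. (¬y8 ∨ ¬y10 ∨ ¬y7) — ¬y7 is true.
  12. (¬y12 ∨ y8) — y8 is true.
  13. (¬y1 ∨ y4 ∨ ¬y7) — ¬y7 is true.
  14. (y8 ∨ ¬y7) — y8 is true.
  15. (¬y10 ∨ ¬y2) — ¬y10 is true.
  16. (¬y10 ∨ y13 ∨ y1) — ¬y10 is true.
  17. (¬y9 ∨ ¬y10 ∨ ¬y7) — ¬y7 is true.
  18. (¬y1 ∨ ¬y7) — ¬y7 is true.
  19. (¬y3 ∨ ¬y9 ∨ y2) — y2 is true.
  20. (y1 ∨ y9) — y9 is true.
  21. (¬y11 ∨ y4) — y4 is true.
  22. (¬y10 ∨ y9) — y9 is true.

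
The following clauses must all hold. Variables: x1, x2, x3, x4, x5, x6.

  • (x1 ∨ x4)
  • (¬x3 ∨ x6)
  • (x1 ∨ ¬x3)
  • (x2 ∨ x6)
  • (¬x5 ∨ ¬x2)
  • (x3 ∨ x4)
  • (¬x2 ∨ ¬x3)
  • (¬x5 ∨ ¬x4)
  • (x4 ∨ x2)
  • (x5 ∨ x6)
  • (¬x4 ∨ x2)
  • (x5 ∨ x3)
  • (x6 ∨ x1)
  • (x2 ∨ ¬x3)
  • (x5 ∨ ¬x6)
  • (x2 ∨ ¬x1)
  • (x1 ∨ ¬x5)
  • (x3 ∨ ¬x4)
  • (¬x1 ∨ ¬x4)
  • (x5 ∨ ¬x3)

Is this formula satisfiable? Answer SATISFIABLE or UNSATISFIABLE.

UNSATISFIABLE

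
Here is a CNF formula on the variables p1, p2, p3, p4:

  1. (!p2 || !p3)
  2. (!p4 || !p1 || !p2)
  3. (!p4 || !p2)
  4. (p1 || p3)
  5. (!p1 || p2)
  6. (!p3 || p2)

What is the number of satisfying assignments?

1

The models are:
  p1=T p2=T p3=F p4=F
Count: 1.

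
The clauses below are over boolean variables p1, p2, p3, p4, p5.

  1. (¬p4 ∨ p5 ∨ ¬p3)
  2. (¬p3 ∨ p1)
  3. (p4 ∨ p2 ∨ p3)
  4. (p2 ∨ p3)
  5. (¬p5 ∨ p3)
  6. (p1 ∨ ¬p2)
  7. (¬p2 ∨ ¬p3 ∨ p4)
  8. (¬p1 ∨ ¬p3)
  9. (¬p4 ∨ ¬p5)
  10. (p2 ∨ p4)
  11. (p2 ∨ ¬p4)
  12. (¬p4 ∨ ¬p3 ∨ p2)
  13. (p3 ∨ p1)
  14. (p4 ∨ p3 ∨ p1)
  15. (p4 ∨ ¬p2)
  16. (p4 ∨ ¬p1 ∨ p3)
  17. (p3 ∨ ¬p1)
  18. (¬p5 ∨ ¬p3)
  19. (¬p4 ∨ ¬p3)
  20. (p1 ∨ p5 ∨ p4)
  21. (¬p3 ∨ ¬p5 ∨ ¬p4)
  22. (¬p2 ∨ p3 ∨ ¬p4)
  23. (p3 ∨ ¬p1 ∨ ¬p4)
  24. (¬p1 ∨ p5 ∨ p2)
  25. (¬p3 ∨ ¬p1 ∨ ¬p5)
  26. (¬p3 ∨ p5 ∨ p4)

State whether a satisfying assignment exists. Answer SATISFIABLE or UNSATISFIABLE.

UNSATISFIABLE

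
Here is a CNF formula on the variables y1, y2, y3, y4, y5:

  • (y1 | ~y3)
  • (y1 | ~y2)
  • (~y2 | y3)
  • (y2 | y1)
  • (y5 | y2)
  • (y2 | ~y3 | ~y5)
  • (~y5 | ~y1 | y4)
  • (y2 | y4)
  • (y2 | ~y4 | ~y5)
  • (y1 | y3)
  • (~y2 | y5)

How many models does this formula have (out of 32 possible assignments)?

The models are:
  y1=1 y2=1 y3=1 y4=1 y5=1
That's 1 in total.

1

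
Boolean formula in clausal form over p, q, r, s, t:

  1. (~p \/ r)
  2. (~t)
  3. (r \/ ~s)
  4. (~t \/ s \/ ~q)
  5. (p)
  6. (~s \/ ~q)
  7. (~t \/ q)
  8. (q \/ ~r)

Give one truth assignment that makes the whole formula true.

The clause (~t) is unit: t must be False.
(p) is a unit clause, so p = True.
(r) is a unit clause, so r = True.
Unit propagation: (q) forces q = True.
The clause (~s) is unit: s must be False.
Check each clause:
  1. (r \/ ~p) — r is true.
  2. (~t) — ~t is true.
  3. (r \/ ~s) — r is true.
  4. (~t \/ ~q \/ s) — ~t is true.
  5. (p) — p is true.
  6. (~q \/ ~s) — ~s is true.
  7. (~t \/ q) — q is true.
  8. (~r \/ q) — q is true.

p=True  q=True  r=True  s=False  t=False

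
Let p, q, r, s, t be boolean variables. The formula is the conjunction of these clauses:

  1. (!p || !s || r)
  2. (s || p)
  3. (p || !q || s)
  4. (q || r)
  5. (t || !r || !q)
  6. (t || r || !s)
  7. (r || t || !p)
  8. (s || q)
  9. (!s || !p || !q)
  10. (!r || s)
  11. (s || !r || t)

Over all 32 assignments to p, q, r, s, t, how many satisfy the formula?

7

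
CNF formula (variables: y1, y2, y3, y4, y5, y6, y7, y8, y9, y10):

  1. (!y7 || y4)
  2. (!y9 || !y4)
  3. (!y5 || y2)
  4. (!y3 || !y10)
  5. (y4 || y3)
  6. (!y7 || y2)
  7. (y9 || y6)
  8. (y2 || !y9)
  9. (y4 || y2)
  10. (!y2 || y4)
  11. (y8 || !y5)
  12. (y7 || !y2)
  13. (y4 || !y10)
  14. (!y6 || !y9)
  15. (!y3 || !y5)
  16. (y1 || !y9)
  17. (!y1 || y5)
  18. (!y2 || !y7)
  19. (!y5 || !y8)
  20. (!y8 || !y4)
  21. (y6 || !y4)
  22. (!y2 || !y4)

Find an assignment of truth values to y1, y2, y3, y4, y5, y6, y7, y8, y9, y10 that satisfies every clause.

y10 occurs only negated in the remaining clauses — set y10 = False.
Set y1 = False and propagate.
  then y9 is forced to False.
  then y6 is forced to True.
The remaining clauses are satisfied by y2 = False, y3 = True, y4 = True, y5 = False, y7 = False, y8 = False.
Every clause has at least one true literal under this assignment.

y1=F, y2=F, y3=T, y4=T, y5=F, y6=T, y7=F, y8=F, y9=F, y10=F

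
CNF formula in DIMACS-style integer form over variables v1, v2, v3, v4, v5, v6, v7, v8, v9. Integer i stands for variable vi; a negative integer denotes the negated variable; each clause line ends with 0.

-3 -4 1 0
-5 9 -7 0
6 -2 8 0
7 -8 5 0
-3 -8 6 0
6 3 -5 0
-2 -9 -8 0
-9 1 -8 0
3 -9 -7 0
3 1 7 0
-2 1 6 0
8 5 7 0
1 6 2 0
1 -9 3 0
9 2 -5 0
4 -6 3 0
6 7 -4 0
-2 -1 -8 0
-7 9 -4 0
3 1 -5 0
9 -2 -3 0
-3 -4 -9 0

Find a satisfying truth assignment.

Branch on v1: take v1 = True.
Set v2 = False and propagate.
For the remaining variables, v3 = True, v4 = False, v5 = True, v6 = True, v7 = True, v8 = True, v9 = True works.
Every clause has at least one true literal under this assignment.

v1=True  v2=False  v3=True  v4=False  v5=True  v6=True  v7=True  v8=True  v9=True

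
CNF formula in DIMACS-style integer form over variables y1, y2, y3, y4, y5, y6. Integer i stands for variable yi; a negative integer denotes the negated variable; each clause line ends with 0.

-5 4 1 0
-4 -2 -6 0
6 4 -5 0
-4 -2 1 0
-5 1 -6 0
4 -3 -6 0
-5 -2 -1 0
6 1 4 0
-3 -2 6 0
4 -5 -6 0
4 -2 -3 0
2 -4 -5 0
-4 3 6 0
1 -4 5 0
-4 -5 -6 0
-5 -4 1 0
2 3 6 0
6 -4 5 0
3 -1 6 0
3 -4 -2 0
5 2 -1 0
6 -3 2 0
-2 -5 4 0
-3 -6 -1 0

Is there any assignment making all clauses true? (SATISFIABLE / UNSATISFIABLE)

SATISFIABLE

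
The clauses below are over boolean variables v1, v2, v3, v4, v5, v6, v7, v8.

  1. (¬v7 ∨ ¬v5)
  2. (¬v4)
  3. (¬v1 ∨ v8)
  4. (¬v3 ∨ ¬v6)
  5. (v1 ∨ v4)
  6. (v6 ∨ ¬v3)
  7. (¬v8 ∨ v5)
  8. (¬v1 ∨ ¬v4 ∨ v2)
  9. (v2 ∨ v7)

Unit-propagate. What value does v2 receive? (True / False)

True

Unit clause (¬v4) sets v4 = False.
From (v1 ∨ v4) and v4 = False: v1 = True.
(¬v1 ∨ v8) with v1 = True leaves only v8, so v8 = True.
From (¬v8 ∨ v5) and v8 = True: v5 = True.
In (¬v7 ∨ ¬v5), ¬v5 is now false; ¬v7 must hold, so v7 = False.
(v7 ∨ v2) with v7 = False leaves only v2, so v2 = True.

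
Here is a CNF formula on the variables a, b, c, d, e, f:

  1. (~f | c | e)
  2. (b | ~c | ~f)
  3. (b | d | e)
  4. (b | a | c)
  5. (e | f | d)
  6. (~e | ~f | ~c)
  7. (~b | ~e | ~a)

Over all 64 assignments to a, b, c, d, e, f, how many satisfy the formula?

25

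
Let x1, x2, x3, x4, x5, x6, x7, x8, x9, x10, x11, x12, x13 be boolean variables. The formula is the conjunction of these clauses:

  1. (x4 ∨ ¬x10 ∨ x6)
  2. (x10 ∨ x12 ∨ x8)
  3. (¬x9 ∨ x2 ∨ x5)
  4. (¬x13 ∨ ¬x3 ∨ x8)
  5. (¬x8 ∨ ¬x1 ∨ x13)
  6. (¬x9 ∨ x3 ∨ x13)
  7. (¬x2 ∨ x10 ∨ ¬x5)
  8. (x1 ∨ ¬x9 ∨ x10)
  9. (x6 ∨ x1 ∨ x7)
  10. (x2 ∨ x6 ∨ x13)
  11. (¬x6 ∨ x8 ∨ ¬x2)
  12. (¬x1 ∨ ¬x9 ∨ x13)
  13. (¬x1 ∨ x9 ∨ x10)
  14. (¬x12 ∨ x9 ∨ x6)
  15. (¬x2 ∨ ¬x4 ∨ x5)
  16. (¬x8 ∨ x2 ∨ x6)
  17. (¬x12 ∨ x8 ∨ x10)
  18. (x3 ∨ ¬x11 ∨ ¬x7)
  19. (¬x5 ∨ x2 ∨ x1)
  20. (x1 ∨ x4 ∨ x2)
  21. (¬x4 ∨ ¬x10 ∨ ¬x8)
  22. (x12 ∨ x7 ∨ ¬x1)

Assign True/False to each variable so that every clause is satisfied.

x1=0, x2=0, x3=0, x4=1, x5=0, x6=1, x7=0, x8=0, x9=0, x10=1, x11=0, x12=1, x13=1

Check each clause:
  1. (x6 ∨ x4 ∨ ¬x10) — x4 is true.
  2. (x10 ∨ x12 ∨ x8) — x10 is true.
  3. (¬x9 ∨ x2 ∨ x5) — ¬x9 is true.
  4. (¬x3 ∨ x8 ∨ ¬x13) — ¬x3 is true.
  5. (¬x1 ∨ x13 ∨ ¬x8) — ¬x8 is true.
  6. (x3 ∨ x13 ∨ ¬x9) — x13 is true.
  7. (¬x5 ∨ x10 ∨ ¬x2) — x10 is true.
  8. (x10 ∨ x1 ∨ ¬x9) — x10 is true.
  9. (x6 ∨ x7 ∨ x1) — x6 is true.
  10. (x2 ∨ x13 ∨ x6) — x13 is true.
  11. (¬x6 ∨ x8 ∨ ¬x2) — ¬x2 is true.
  12. (x13 ∨ ¬x1 ∨ ¬x9) — x13 is true.
  13. (x10 ∨ x9 ∨ ¬x1) — x10 is true.
  14. (¬x12 ∨ x9 ∨ x6) — x6 is true.
  15. (¬x2 ∨ x5 ∨ ¬x4) — ¬x2 is true.
  16. (x6 ∨ ¬x8 ∨ x2) — ¬x8 is true.
  17. (x10 ∨ x8 ∨ ¬x12) — x10 is true.
  18. (x3 ∨ ¬x7 ∨ ¬x11) — ¬x7 is true.
  19. (x1 ∨ x2 ∨ ¬x5) — ¬x5 is true.
  20. (x2 ∨ x1 ∨ x4) — x4 is true.
  21. (¬x8 ∨ ¬x4 ∨ ¬x10) — ¬x8 is true.
  22. (x12 ∨ ¬x1 ∨ x7) — x12 is true.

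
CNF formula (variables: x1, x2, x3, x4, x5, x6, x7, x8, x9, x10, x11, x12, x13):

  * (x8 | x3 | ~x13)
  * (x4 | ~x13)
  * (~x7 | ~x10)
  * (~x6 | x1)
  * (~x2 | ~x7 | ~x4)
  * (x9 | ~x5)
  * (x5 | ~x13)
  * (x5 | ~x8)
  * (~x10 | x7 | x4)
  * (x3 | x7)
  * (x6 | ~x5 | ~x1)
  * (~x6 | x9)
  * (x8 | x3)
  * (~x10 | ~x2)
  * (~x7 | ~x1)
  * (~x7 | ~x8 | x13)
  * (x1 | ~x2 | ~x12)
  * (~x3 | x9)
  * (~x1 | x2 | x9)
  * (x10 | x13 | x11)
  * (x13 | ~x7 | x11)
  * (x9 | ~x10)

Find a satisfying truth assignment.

x1=T  x2=F  x3=T  x4=T  x5=F  x6=F  x7=F  x8=F  x9=T  x10=F  x11=T  x12=F  x13=F

Check each clause:
  1. (x3 | ~x13 | x8) — x3 is true.
  2. (x4 | ~x13) — ~x13 is true.
  3. (~x7 | ~x10) — ~x7 is true.
  4. (x1 | ~x6) — x1 is true.
  5. (~x2 | ~x7 | ~x4) — ~x7 is true.
  6. (x9 | ~x5) — x9 is true.
  7. (x5 | ~x13) — ~x13 is true.
  8. (x5 | ~x8) — ~x8 is true.
  9. (~x10 | x7 | x4) — x4 is true.
  10. (x7 | x3) — x3 is true.
  11. (x6 | ~x5 | ~x1) — ~x5 is true.
  12. (x9 | ~x6) — x9 is true.
  13. (x3 | x8) — x3 is true.
  14. (~x10 | ~x2) — ~x2 is true.
  15. (~x1 | ~x7) — ~x7 is true.
  16. (~x7 | ~x8 | x13) — ~x8 is true.
  17. (x1 | ~x12 | ~x2) — x1 is true.
  18. (~x3 | x9) — x9 is true.
  19. (~x1 | x2 | x9) — x9 is true.
  20. (x11 | x10 | x13) — x11 is true.
  21. (~x7 | x11 | x13) — ~x7 is true.
  22. (~x10 | x9) — x9 is true.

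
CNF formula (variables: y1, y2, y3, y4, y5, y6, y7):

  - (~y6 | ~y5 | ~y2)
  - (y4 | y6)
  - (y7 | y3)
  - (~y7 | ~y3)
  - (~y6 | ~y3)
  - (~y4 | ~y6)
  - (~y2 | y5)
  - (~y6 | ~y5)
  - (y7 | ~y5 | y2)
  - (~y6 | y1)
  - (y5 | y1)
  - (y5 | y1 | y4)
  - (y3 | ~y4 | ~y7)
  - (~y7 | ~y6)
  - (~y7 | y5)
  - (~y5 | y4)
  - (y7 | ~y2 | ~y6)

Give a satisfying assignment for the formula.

y1=F  y2=T  y3=T  y4=T  y5=T  y6=F  y7=F

Check each clause:
  1. (~y5 | ~y6 | ~y2) — ~y6 is true.
  2. (y6 | y4) — y4 is true.
  3. (y7 | y3) — y3 is true.
  4. (~y7 | ~y3) — ~y7 is true.
  5. (~y6 | ~y3) — ~y6 is true.
  6. (~y4 | ~y6) — ~y6 is true.
  7. (y5 | ~y2) — y5 is true.
  8. (~y5 | ~y6) — ~y6 is true.
  9. (y2 | y7 | ~y5) — y2 is true.
  10. (~y6 | y1) — ~y6 is true.
  11. (y1 | y5) — y5 is true.
  12. (y5 | y1 | y4) — y4 is true.
  13. (y3 | ~y4 | ~y7) — ~y7 is true.
  14. (~y6 | ~y7) — ~y7 is true.
  15. (y5 | ~y7) — ~y7 is true.
  16. (y4 | ~y5) — y4 is true.
  17. (y7 | ~y2 | ~y6) — ~y6 is true.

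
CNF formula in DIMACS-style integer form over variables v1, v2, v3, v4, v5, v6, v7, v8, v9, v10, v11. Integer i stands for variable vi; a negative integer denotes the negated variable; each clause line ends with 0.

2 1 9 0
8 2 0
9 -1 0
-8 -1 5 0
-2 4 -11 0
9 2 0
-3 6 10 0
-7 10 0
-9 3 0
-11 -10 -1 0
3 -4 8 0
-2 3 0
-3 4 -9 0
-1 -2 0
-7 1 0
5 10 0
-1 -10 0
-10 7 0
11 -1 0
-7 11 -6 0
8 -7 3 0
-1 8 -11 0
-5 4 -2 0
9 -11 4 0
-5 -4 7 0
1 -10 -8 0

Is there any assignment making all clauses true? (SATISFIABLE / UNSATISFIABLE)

UNSATISFIABLE

v1 = True:
  propagation gives v9=True, v3=True, v4=True, v2=False; an empty clause results — contradiction.
v1 = False:
  propagation gives v7=False, v10=False, v5=True, v4=False; an empty clause results — contradiction.
Every branch closes, so no satisfying assignment exists.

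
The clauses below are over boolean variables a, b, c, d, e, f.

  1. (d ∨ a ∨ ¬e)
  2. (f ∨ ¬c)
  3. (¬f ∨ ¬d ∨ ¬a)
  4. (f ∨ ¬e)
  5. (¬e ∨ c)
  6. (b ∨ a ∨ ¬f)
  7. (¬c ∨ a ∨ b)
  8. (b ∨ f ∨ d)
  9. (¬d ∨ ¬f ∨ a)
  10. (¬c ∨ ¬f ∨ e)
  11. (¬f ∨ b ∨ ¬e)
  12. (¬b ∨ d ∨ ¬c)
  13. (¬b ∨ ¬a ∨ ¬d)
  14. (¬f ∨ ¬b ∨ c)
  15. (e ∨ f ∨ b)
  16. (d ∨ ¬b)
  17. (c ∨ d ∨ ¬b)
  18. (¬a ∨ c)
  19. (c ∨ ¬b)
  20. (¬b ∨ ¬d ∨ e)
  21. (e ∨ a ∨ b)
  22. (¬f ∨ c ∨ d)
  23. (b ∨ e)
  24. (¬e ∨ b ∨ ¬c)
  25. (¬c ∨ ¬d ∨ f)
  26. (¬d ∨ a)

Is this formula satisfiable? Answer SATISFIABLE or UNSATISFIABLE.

b = True:
  propagation gives d=True, a=False; an empty clause results — contradiction.
b = False:
  propagation gives e=True, f=True; an empty clause results — contradiction.
Every branch closes, so no satisfying assignment exists.

UNSATISFIABLE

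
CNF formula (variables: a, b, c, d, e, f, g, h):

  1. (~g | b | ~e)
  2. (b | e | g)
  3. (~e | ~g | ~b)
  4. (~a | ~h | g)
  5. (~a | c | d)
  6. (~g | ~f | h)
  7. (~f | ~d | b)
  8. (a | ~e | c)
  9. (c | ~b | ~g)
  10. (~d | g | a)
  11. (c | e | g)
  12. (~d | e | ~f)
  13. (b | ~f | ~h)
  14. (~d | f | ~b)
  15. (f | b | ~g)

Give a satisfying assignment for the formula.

Pure literal: c appears only positively; assign c = True.
Try a = False.
Try b = False.
Try d = False.
For the remaining variables, e = True, f = False, g = False, h = True works.

a=False  b=False  c=True  d=False  e=True  f=False  g=False  h=True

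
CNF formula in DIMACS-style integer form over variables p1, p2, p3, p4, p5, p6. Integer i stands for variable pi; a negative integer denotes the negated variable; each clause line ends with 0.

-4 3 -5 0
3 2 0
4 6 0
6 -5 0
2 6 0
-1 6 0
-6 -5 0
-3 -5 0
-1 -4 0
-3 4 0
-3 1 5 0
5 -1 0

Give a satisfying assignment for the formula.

Pure literal: p2 appears only positively; assign p2 = True.
Set p1 = False and propagate.
The remaining clauses are satisfied by p3 = False, p4 = True, p5 = False, p6 = False.

p1=F, p2=T, p3=F, p4=T, p5=F, p6=F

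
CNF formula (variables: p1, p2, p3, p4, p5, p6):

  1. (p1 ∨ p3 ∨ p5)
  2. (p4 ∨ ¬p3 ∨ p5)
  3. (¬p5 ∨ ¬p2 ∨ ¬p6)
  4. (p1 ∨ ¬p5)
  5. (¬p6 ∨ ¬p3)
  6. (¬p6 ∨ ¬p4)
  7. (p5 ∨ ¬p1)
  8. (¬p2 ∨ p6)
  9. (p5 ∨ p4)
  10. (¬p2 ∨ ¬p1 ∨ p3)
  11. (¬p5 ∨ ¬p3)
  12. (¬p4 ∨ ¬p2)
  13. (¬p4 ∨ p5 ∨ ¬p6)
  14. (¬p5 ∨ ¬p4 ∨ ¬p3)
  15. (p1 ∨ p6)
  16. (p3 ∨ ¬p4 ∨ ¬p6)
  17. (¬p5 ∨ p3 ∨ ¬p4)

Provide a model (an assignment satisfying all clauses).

p1=T, p2=F, p3=F, p4=F, p5=T, p6=T

Check each clause:
  1. (p1 ∨ p3 ∨ p5) — p1 is true.
  2. (p4 ∨ p5 ∨ ¬p3) — p5 is true.
  3. (¬p6 ∨ ¬p5 ∨ ¬p2) — ¬p2 is true.
  4. (¬p5 ∨ p1) — p1 is true.
  5. (¬p6 ∨ ¬p3) — ¬p3 is true.
  6. (¬p4 ∨ ¬p6) — ¬p4 is true.
  7. (¬p1 ∨ p5) — p5 is true.
  8. (p6 ∨ ¬p2) — ¬p2 is true.
  9. (p5 ∨ p4) — p5 is true.
  10. (p3 ∨ ¬p1 ∨ ¬p2) — ¬p2 is true.
  11. (¬p5 ∨ ¬p3) — ¬p3 is true.
  12. (¬p2 ∨ ¬p4) — ¬p4 is true.
  13. (p5 ∨ ¬p6 ∨ ¬p4) — ¬p4 is true.
  14. (¬p3 ∨ ¬p5 ∨ ¬p4) — ¬p4 is true.
  15. (p6 ∨ p1) — p1 is true.
  16. (p3 ∨ ¬p6 ∨ ¬p4) — ¬p4 is true.
  17. (p3 ∨ ¬p5 ∨ ¬p4) — ¬p4 is true.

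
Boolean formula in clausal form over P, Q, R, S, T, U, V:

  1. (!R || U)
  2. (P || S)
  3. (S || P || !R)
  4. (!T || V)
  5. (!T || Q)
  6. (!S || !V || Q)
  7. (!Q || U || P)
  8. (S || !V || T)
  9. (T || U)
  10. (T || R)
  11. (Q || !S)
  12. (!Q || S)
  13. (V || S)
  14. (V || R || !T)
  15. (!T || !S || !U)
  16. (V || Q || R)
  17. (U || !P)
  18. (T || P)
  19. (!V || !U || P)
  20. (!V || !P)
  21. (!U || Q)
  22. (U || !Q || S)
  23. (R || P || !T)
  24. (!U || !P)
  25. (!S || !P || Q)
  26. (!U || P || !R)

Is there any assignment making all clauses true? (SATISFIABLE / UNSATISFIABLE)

UNSATISFIABLE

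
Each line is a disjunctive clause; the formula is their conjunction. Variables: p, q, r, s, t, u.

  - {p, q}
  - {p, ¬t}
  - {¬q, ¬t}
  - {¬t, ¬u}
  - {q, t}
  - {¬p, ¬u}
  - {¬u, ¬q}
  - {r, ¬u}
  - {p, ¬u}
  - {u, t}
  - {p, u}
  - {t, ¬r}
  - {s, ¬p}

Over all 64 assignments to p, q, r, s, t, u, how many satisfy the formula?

The models are:
  p=T q=F r=F s=T t=T u=F
  p=T q=F r=T s=T t=T u=F
That's 2 in total.

2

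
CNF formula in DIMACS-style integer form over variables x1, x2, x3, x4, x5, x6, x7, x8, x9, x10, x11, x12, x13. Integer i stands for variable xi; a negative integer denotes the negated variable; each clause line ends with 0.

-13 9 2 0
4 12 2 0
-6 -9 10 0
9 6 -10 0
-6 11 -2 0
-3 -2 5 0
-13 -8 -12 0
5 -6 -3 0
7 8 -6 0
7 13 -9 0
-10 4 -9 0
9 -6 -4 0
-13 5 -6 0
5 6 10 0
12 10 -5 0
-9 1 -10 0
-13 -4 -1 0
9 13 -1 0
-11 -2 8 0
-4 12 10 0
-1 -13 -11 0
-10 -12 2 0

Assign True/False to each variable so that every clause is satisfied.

x1 = False, x2 = True, x3 = False, x4 = False, x5 = True, x6 = False, x7 = True, x8 = True, x9 = True, x10 = False, x11 = False, x12 = True, x13 = False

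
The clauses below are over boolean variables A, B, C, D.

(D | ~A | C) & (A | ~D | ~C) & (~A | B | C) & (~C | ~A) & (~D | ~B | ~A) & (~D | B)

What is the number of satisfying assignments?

5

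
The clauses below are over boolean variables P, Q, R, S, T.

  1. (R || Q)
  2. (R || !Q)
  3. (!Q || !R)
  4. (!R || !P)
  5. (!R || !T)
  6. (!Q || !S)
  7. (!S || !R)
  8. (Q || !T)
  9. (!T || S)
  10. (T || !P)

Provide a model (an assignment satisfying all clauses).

P = 0, Q = 0, R = 1, S = 0, T = 0

Check each clause:
  1. (R || Q) — R is true.
  2. (R || !Q) — R is true.
  3. (!R || !Q) — !Q is true.
  4. (!P || !R) — !P is true.
  5. (!T || !R) — !T is true.
  6. (!Q || !S) — !S is true.
  7. (!R || !S) — !S is true.
  8. (!T || Q) — !T is true.
  9. (S || !T) — !T is true.
  10. (T || !P) — !P is true.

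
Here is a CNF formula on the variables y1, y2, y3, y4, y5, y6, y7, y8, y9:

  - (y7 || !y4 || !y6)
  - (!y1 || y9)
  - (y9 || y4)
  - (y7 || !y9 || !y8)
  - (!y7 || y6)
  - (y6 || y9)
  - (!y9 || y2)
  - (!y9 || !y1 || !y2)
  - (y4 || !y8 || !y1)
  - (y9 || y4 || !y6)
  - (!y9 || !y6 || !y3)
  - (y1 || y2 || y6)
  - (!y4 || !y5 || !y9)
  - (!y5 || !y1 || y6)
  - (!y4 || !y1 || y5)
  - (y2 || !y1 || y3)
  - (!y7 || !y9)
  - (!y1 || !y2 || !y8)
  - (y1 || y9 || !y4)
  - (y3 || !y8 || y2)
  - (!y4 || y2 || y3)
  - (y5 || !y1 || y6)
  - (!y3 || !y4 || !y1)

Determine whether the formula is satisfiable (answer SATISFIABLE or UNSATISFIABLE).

SATISFIABLE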